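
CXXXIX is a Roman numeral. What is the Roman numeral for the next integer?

CXXXIX = 139; next is 140

CXL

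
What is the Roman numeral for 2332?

Convert 2332 to Roman numerals:
  2332 contains 2×1000 (MM)
  332 contains 3×100 (CCC)
  32 contains 3×10 (XXX)
  2 contains 2×1 (II)

MMCCCXXXII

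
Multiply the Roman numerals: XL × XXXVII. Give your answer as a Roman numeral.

XL = 40
XXXVII = 37
40 × 37 = 1480

MCDLXXX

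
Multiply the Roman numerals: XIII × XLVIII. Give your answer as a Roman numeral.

XIII = 13
XLVIII = 48
13 × 48 = 624

DCXXIV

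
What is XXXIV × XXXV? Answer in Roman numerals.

XXXIV = 34
XXXV = 35
34 × 35 = 1190

MCXC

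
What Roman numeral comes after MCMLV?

MCMLV = 1955; next is 1956

MCMLVI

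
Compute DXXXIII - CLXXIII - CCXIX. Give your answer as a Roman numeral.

DXXXIII = 533, CLXXIII = 173, CCXIX = 219
533 - 173 = 360
360 - 219 = 141

CXLI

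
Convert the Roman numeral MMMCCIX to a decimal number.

MMMCCIX: M=1000, M=1000, M=1000, C=100, C=100, IX=9
1000 + 1000 + 1000 + 100 + 100 + 9 = 3209

3209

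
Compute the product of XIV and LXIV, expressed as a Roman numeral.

XIV = 14
LXIV = 64
14 × 64 = 896

DCCCXCVI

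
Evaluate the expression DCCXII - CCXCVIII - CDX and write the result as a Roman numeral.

DCCXII = 712, CCXCVIII = 298, CDX = 410
712 - 298 = 414
414 - 410 = 4

IV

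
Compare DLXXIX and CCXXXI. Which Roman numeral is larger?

DLXXIX = 579
CCXXXI = 231
579 is larger

DLXXIX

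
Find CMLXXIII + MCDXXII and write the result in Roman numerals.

CMLXXIII = 973
MCDXXII = 1422
973 + 1422 = 2395

MMCCCXCV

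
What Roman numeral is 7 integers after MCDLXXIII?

MCDLXXIII = 1473
1473 + 7 = 1480

MCDLXXX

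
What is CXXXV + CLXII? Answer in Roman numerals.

CXXXV = 135
CLXII = 162
135 + 162 = 297

CCXCVII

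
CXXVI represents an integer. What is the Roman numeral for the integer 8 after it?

CXXVI = 126
126 + 8 = 134

CXXXIV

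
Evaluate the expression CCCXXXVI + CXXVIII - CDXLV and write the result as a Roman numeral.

CCCXXXVI = 336, CXXVIII = 128, CDXLV = 445
336 + 128 = 464
464 - 445 = 19

XIX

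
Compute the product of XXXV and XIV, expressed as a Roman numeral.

XXXV = 35
XIV = 14
35 × 14 = 490

CDXC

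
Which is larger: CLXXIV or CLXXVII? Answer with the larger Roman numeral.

CLXXIV = 174
CLXXVII = 177
177 is larger

CLXXVII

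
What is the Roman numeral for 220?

Convert 220 to Roman numerals:
  220 contains 2×100 (CC)
  20 contains 2×10 (XX)

CCXX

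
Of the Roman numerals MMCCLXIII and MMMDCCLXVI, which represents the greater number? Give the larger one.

MMCCLXIII = 2263
MMMDCCLXVI = 3766
3766 is larger

MMMDCCLXVI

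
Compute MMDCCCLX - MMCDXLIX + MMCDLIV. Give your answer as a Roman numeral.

MMDCCCLX = 2860, MMCDXLIX = 2449, MMCDLIV = 2454
2860 - 2449 = 411
411 + 2454 = 2865

MMDCCCLXV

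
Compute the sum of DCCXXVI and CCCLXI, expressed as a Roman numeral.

DCCXXVI = 726
CCCLXI = 361
726 + 361 = 1087

MLXXXVII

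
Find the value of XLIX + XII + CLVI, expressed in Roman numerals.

XLIX = 49, XII = 12, CLVI = 156
49 + 12 = 61
61 + 156 = 217

CCXVII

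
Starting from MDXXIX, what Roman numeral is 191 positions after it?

MDXXIX = 1529
1529 + 191 = 1720

MDCCXX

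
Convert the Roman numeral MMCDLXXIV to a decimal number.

MMCDLXXIV: M=1000, M=1000, CD=400, L=50, X=10, X=10, IV=4
1000 + 1000 + 400 + 50 + 10 + 10 + 4 = 2474

2474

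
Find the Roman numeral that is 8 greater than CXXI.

CXXI = 121
121 + 8 = 129

CXXIX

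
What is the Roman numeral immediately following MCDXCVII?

MCDXCVII = 1497; next is 1498

MCDXCVIII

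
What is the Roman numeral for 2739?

Convert 2739 to Roman numerals:
  2739 contains 2×1000 (MM)
  739 contains 1×500 (D)
  239 contains 2×100 (CC)
  39 contains 3×10 (XXX)
  9 contains 1×9 (IX)

MMDCCXXXIX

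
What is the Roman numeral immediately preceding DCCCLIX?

DCCCLIX = 859, so the previous integer is 859 - 1 = 858

DCCCLVIII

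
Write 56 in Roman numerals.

Convert 56 to Roman numerals:
  56 contains 1×50 (L)
  6 contains 1×5 (V)
  1 contains 1×1 (I)

LVI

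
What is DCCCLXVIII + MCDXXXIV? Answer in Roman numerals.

DCCCLXVIII = 868
MCDXXXIV = 1434
868 + 1434 = 2302

MMCCCII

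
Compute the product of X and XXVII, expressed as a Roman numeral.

X = 10
XXVII = 27
10 × 27 = 270

CCLXX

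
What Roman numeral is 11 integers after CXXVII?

CXXVII = 127
127 + 11 = 138

CXXXVIII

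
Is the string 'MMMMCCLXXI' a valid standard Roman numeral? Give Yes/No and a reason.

'MMMMCCLXXI': More than 3 consecutive M's

No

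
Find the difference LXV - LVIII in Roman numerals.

LXV = 65
LVIII = 58
65 - 58 = 7

VII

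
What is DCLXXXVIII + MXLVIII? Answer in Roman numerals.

DCLXXXVIII = 688
MXLVIII = 1048
688 + 1048 = 1736

MDCCXXXVI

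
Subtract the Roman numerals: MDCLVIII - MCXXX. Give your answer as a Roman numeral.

MDCLVIII = 1658
MCXXX = 1130
1658 - 1130 = 528

DXXVIII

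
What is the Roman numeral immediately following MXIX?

MXIX = 1019; next is 1020

MXX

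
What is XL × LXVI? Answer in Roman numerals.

XL = 40
LXVI = 66
40 × 66 = 2640

MMDCXL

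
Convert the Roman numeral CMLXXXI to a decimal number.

CMLXXXI: CM=900, L=50, X=10, X=10, X=10, I=1
900 + 50 + 10 + 10 + 10 + 1 = 981

981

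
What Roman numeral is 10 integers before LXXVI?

LXXVI = 76
76 - 10 = 66

LXVI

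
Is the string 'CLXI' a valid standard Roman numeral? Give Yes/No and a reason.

'CLXI': Check the rules: uses only the symbols I, V, X, L, C, D, M; no symbol is repeated more than three times in a row; V, L and D each appear at most once; no smaller symbol precedes a larger one (values never increase from left to right). Value: C (100) + L (50) + X (10) + I (1) = 161. So it is a valid standard Roman numeral.

Yes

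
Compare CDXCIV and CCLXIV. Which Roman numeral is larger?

CDXCIV = 494
CCLXIV = 264
494 is larger

CDXCIV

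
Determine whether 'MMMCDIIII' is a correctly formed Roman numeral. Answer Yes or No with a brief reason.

'MMMCDIIII': More than 3 consecutive I's

No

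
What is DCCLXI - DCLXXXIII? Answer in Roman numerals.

DCCLXI = 761
DCLXXXIII = 683
761 - 683 = 78

LXXVIII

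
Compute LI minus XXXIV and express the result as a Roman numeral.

LI = 51
XXXIV = 34
51 - 34 = 17

XVII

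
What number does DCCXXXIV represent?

DCCXXXIV: D=500, C=100, C=100, X=10, X=10, X=10, IV=4
500 + 100 + 100 + 10 + 10 + 10 + 4 = 734

734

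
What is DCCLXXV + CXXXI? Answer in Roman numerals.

DCCLXXV = 775
CXXXI = 131
775 + 131 = 906

CMVI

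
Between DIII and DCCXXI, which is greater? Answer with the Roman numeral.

DIII = 503
DCCXXI = 721
721 is larger

DCCXXI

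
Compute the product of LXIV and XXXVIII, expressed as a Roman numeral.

LXIV = 64
XXXVIII = 38
64 × 38 = 2432

MMCDXXXII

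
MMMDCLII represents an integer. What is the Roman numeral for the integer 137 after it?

MMMDCLII = 3652
3652 + 137 = 3789

MMMDCCLXXXIX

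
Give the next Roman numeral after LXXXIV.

LXXXIV = 84; next is 85

LXXXV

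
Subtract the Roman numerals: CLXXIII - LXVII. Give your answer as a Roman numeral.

CLXXIII = 173
LXVII = 67
173 - 67 = 106

CVI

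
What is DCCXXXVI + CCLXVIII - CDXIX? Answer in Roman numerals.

DCCXXXVI = 736, CCLXVIII = 268, CDXIX = 419
736 + 268 = 1004
1004 - 419 = 585

DLXXXV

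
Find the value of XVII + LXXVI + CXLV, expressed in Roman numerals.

XVII = 17, LXXVI = 76, CXLV = 145
17 + 76 = 93
93 + 145 = 238

CCXXXVIII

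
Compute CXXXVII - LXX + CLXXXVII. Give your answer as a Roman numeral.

CXXXVII = 137, LXX = 70, CLXXXVII = 187
137 - 70 = 67
67 + 187 = 254

CCLIV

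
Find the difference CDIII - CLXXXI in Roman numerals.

CDIII = 403
CLXXXI = 181
403 - 181 = 222

CCXXII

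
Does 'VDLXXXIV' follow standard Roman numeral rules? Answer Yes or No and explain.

'VDLXXXIV': V should not appear more than once

No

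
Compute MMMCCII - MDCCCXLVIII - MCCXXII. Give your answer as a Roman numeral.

MMMCCII = 3202, MDCCCXLVIII = 1848, MCCXXII = 1222
3202 - 1848 = 1354
1354 - 1222 = 132

CXXXII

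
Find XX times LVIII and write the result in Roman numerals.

XX = 20
LVIII = 58
20 × 58 = 1160

MCLX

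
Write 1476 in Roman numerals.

Convert 1476 to Roman numerals:
  1476 contains 1×1000 (M)
  476 contains 1×400 (CD)
  76 contains 1×50 (L)
  26 contains 2×10 (XX)
  6 contains 1×5 (V)
  1 contains 1×1 (I)

MCDLXXVI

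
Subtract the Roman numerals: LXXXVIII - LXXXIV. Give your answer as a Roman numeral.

LXXXVIII = 88
LXXXIV = 84
88 - 84 = 4

IV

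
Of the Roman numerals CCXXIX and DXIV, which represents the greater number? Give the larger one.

CCXXIX = 229
DXIV = 514
514 is larger

DXIV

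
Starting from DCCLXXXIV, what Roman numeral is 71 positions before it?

DCCLXXXIV = 784
784 - 71 = 713

DCCXIII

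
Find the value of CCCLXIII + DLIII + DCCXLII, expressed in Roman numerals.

CCCLXIII = 363, DLIII = 553, DCCXLII = 742
363 + 553 = 916
916 + 742 = 1658

MDCLVIII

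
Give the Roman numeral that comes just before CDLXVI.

CDLXVI = 466; previous is 465

CDLXV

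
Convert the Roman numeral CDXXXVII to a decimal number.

CDXXXVII: CD=400, X=10, X=10, X=10, V=5, I=1, I=1
400 + 10 + 10 + 10 + 5 + 1 + 1 = 437

437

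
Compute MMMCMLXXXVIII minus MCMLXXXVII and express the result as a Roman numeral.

MMMCMLXXXVIII = 3988
MCMLXXXVII = 1987
3988 - 1987 = 2001

MMI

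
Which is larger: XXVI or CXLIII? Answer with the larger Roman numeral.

XXVI = 26
CXLIII = 143
143 is larger

CXLIII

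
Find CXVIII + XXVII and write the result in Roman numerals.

CXVIII = 118
XXVII = 27
118 + 27 = 145

CXLV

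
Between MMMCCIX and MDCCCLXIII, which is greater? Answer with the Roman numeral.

MMMCCIX = 3209
MDCCCLXIII = 1863
3209 is larger

MMMCCIX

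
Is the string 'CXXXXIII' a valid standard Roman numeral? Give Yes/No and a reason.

'CXXXXIII': More than 3 consecutive X's

No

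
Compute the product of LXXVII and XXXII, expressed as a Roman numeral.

LXXVII = 77
XXXII = 32
77 × 32 = 2464

MMCDLXIV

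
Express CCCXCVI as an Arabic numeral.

CCCXCVI: C=100, C=100, C=100, XC=90, V=5, I=1
100 + 100 + 100 + 90 + 5 + 1 = 396

396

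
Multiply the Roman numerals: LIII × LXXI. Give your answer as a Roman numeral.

LIII = 53
LXXI = 71
53 × 71 = 3763

MMMDCCLXIII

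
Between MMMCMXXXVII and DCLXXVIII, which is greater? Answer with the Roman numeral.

MMMCMXXXVII = 3937
DCLXXVIII = 678
3937 is larger

MMMCMXXXVII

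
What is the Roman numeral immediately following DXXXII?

DXXXII = 532, so the next integer is 532 + 1 = 533

DXXXIII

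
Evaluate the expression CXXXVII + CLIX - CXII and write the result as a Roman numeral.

CXXXVII = 137, CLIX = 159, CXII = 112
137 + 159 = 296
296 - 112 = 184

CLXXXIV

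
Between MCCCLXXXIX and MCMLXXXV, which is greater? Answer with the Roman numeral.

MCCCLXXXIX = 1389
MCMLXXXV = 1985
1985 is larger

MCMLXXXV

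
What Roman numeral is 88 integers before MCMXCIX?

MCMXCIX = 1999
1999 - 88 = 1911

MCMXI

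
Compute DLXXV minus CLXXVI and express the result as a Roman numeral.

DLXXV = 575
CLXXVI = 176
575 - 176 = 399

CCCXCIX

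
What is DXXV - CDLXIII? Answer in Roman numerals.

DXXV = 525
CDLXIII = 463
525 - 463 = 62

LXII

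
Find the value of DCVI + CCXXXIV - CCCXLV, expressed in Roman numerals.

DCVI = 606, CCXXXIV = 234, CCCXLV = 345
606 + 234 = 840
840 - 345 = 495

CDXCV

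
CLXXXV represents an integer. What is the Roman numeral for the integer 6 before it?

CLXXXV = 185
185 - 6 = 179

CLXXIX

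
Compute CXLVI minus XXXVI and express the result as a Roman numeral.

CXLVI = 146
XXXVI = 36
146 - 36 = 110

CX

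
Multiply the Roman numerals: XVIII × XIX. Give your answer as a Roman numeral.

XVIII = 18
XIX = 19
18 × 19 = 342

CCCXLII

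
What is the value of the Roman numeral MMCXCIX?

MMCXCIX: M=1000, M=1000, C=100, XC=90, IX=9
1000 + 1000 + 100 + 90 + 9 = 2199

2199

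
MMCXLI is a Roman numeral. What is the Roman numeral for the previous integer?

MMCXLI = 2141, so the previous integer is 2141 - 1 = 2140

MMCXL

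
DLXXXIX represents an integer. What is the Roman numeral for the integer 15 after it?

DLXXXIX = 589
589 + 15 = 604

DCIV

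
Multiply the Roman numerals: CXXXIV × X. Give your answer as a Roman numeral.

CXXXIV = 134
X = 10
134 × 10 = 1340

MCCCXL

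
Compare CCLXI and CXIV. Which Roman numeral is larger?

CCLXI = 261
CXIV = 114
261 is larger

CCLXI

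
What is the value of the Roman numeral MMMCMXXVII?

MMMCMXXVII: M=1000, M=1000, M=1000, CM=900, X=10, X=10, V=5, I=1, I=1
1000 + 1000 + 1000 + 900 + 10 + 10 + 5 + 1 + 1 = 3927

3927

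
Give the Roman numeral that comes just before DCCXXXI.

DCCXXXI = 731, so the previous integer is 731 - 1 = 730

DCCXXX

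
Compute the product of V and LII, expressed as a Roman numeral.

V = 5
LII = 52
5 × 52 = 260

CCLX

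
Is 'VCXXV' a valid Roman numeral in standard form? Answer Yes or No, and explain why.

'VCXXV': V should not appear more than once

No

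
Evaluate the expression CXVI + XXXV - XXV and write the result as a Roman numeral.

CXVI = 116, XXXV = 35, XXV = 25
116 + 35 = 151
151 - 25 = 126

CXXVI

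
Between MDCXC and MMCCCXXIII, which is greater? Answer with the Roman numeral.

MDCXC = 1690
MMCCCXXIII = 2323
2323 is larger

MMCCCXXIII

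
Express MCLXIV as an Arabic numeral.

MCLXIV: M=1000, C=100, L=50, X=10, IV=4
1000 + 100 + 50 + 10 + 4 = 1164

1164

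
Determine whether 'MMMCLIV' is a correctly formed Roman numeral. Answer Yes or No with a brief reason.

'MMMCLIV': Check the rules: uses only the symbols I, V, X, L, C, D, M; no symbol is repeated more than three times in a row; V, L and D each appear at most once; the only place a smaller symbol precedes a larger one is the allowed subtractive pair IV, the symbol right after such a pair (if any) is smaller than the pair's first symbol, and otherwise the values never increase from left to right. Value: M (1000) + M (1000) + M (1000) + C (100) + L (50) + IV (4) = 3154. So it is a valid standard Roman numeral.

Yes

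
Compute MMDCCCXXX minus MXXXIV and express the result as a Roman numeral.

MMDCCCXXX = 2830
MXXXIV = 1034
2830 - 1034 = 1796

MDCCXCVI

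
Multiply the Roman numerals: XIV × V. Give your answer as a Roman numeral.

XIV = 14
V = 5
14 × 5 = 70

LXX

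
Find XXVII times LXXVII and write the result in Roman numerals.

XXVII = 27
LXXVII = 77
27 × 77 = 2079

MMLXXIX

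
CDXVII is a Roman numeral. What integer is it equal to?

CDXVII: CD=400, X=10, V=5, I=1, I=1
400 + 10 + 5 + 1 + 1 = 417

417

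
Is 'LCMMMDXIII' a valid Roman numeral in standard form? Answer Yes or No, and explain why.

'LCMMMDXIII': Invalid subtractive combination: LC

No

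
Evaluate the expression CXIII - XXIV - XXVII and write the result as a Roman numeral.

CXIII = 113, XXIV = 24, XXVII = 27
113 - 24 = 89
89 - 27 = 62

LXII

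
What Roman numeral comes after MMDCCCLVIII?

MMDCCCLVIII = 2858, so the next integer is 2858 + 1 = 2859

MMDCCCLIX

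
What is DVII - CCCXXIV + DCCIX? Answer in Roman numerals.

DVII = 507, CCCXXIV = 324, DCCIX = 709
507 - 324 = 183
183 + 709 = 892

DCCCXCII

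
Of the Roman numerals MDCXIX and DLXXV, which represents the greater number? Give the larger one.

MDCXIX = 1619
DLXXV = 575
1619 is larger

MDCXIX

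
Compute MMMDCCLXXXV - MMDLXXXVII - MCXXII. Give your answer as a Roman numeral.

MMMDCCLXXXV = 3785, MMDLXXXVII = 2587, MCXXII = 1122
3785 - 2587 = 1198
1198 - 1122 = 76

LXXVI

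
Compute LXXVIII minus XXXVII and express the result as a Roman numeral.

LXXVIII = 78
XXXVII = 37
78 - 37 = 41

XLI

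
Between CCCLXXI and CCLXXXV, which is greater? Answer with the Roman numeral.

CCCLXXI = 371
CCLXXXV = 285
371 is larger

CCCLXXI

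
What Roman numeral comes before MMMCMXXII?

MMMCMXXII = 3922; previous is 3921

MMMCMXXI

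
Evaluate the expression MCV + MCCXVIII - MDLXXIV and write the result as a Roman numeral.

MCV = 1105, MCCXVIII = 1218, MDLXXIV = 1574
1105 + 1218 = 2323
2323 - 1574 = 749

DCCXLIX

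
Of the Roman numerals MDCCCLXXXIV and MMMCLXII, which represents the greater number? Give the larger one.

MDCCCLXXXIV = 1884
MMMCLXII = 3162
3162 is larger

MMMCLXII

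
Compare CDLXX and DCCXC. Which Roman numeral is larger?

CDLXX = 470
DCCXC = 790
790 is larger

DCCXC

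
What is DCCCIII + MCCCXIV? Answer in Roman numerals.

DCCCIII = 803
MCCCXIV = 1314
803 + 1314 = 2117

MMCXVII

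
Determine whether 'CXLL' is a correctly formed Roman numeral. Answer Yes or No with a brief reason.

'CXLL': L should not appear more than once

No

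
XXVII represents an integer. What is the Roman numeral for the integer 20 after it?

XXVII = 27
27 + 20 = 47

XLVII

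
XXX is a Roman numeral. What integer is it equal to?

XXX: X=10, X=10, X=10
10 + 10 + 10 = 30

30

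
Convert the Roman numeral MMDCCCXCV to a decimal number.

MMDCCCXCV: M=1000, M=1000, D=500, C=100, C=100, C=100, XC=90, V=5
1000 + 1000 + 500 + 100 + 100 + 100 + 90 + 5 = 2895

2895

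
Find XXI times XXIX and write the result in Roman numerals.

XXI = 21
XXIX = 29
21 × 29 = 609

DCIX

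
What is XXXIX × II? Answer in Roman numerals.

XXXIX = 39
II = 2
39 × 2 = 78

LXXVIII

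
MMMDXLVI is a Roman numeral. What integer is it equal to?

MMMDXLVI: M=1000, M=1000, M=1000, D=500, XL=40, V=5, I=1
1000 + 1000 + 1000 + 500 + 40 + 5 + 1 = 3546

3546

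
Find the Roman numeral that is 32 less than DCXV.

DCXV = 615
615 - 32 = 583

DLXXXIII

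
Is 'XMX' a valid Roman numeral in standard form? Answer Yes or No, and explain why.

'XMX': Invalid subtractive combination: XM

No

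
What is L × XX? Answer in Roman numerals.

L = 50
XX = 20
50 × 20 = 1000

M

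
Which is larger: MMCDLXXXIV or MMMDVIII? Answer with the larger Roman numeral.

MMCDLXXXIV = 2484
MMMDVIII = 3508
3508 is larger

MMMDVIII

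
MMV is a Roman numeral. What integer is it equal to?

MMV: M=1000, M=1000, V=5
1000 + 1000 + 5 = 2005

2005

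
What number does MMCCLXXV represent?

MMCCLXXV: M=1000, M=1000, C=100, C=100, L=50, X=10, X=10, V=5
1000 + 1000 + 100 + 100 + 50 + 10 + 10 + 5 = 2275

2275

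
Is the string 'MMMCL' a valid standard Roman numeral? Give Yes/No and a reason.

'MMMCL': Check the rules: uses only the symbols I, V, X, L, C, D, M; no symbol is repeated more than three times in a row; V, L and D each appear at most once; no smaller symbol precedes a larger one (values never increase from left to right). Value: M (1000) + M (1000) + M (1000) + C (100) + L (50) = 3150. So it is a valid standard Roman numeral.

Yes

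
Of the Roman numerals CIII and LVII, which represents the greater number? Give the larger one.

CIII = 103
LVII = 57
103 is larger

CIII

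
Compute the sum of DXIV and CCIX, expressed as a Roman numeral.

DXIV = 514
CCIX = 209
514 + 209 = 723

DCCXXIII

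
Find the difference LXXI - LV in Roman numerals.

LXXI = 71
LV = 55
71 - 55 = 16

XVI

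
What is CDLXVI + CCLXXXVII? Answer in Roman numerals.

CDLXVI = 466
CCLXXXVII = 287
466 + 287 = 753

DCCLIII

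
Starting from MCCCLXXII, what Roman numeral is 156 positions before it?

MCCCLXXII = 1372
1372 - 156 = 1216

MCCXVI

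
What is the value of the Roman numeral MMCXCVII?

MMCXCVII: M=1000, M=1000, C=100, XC=90, V=5, I=1, I=1
1000 + 1000 + 100 + 90 + 5 + 1 + 1 = 2197

2197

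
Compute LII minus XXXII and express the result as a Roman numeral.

LII = 52
XXXII = 32
52 - 32 = 20

XX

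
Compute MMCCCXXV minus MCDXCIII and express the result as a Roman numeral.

MMCCCXXV = 2325
MCDXCIII = 1493
2325 - 1493 = 832

DCCCXXXII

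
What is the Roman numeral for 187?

Convert 187 to Roman numerals:
  187 contains 1×100 (C)
  87 contains 1×50 (L)
  37 contains 3×10 (XXX)
  7 contains 1×5 (V)
  2 contains 2×1 (II)

CLXXXVII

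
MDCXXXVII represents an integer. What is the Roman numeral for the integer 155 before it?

MDCXXXVII = 1637
1637 - 155 = 1482

MCDLXXXII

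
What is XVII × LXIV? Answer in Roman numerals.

XVII = 17
LXIV = 64
17 × 64 = 1088

MLXXXVIII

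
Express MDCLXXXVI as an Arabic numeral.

MDCLXXXVI: M=1000, D=500, C=100, L=50, X=10, X=10, X=10, V=5, I=1
1000 + 500 + 100 + 50 + 10 + 10 + 10 + 5 + 1 = 1686

1686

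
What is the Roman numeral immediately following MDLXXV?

MDLXXV = 1575; next is 1576

MDLXXVI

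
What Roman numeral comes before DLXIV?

DLXIV = 564; previous is 563

DLXIII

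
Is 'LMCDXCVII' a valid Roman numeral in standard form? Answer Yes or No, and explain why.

'LMCDXCVII': Invalid subtractive combination: LM

No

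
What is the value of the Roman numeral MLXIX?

MLXIX: M=1000, L=50, X=10, IX=9
1000 + 50 + 10 + 9 = 1069

1069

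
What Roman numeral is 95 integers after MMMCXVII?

MMMCXVII = 3117
3117 + 95 = 3212

MMMCCXII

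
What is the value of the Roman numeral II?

II: I=1, I=1
1 + 1 = 2

2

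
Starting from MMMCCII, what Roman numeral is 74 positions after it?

MMMCCII = 3202
3202 + 74 = 3276

MMMCCLXXVI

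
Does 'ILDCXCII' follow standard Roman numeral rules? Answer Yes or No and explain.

'ILDCXCII': Invalid subtractive combination: IL

No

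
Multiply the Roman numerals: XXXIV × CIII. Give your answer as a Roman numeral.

XXXIV = 34
CIII = 103
34 × 103 = 3502

MMMDII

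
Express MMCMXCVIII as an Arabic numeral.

MMCMXCVIII: M=1000, M=1000, CM=900, XC=90, V=5, I=1, I=1, I=1
1000 + 1000 + 900 + 90 + 5 + 1 + 1 + 1 = 2998

2998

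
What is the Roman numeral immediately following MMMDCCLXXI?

MMMDCCLXXI = 3771, so the next integer is 3771 + 1 = 3772

MMMDCCLXXII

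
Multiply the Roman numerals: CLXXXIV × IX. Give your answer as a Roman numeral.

CLXXXIV = 184
IX = 9
184 × 9 = 1656

MDCLVI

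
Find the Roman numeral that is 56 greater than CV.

CV = 105
105 + 56 = 161

CLXI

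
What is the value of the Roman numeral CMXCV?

CMXCV: CM=900, XC=90, V=5
900 + 90 + 5 = 995

995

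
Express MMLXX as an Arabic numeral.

MMLXX: M=1000, M=1000, L=50, X=10, X=10
1000 + 1000 + 50 + 10 + 10 = 2070

2070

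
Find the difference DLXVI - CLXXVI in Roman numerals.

DLXVI = 566
CLXXVI = 176
566 - 176 = 390

CCCXC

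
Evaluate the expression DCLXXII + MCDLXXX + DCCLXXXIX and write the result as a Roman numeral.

DCLXXII = 672, MCDLXXX = 1480, DCCLXXXIX = 789
672 + 1480 = 2152
2152 + 789 = 2941

MMCMXLI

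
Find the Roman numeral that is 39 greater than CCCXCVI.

CCCXCVI = 396
396 + 39 = 435

CDXXXV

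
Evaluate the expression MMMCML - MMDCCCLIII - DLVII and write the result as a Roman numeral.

MMMCML = 3950, MMDCCCLIII = 2853, DLVII = 557
3950 - 2853 = 1097
1097 - 557 = 540

DXL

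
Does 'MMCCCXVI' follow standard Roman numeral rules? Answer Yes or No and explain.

'MMCCCXVI': Check the rules: uses only the symbols I, V, X, L, C, D, M; no symbol is repeated more than three times in a row; V, L and D each appear at most once; no smaller symbol precedes a larger one (values never increase from left to right). Value: M (1000) + M (1000) + C (100) + C (100) + C (100) + X (10) + V (5) + I (1) = 2316. So it is a valid standard Roman numeral.

Yes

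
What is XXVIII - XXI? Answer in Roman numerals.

XXVIII = 28
XXI = 21
28 - 21 = 7

VII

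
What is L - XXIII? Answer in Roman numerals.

L = 50
XXIII = 23
50 - 23 = 27

XXVII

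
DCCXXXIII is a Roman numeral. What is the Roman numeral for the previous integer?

DCCXXXIII = 733, so the previous integer is 733 - 1 = 732

DCCXXXII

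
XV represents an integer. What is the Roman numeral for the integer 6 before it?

XV = 15
15 - 6 = 9

IX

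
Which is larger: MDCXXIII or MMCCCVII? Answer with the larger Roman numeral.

MDCXXIII = 1623
MMCCCVII = 2307
2307 is larger

MMCCCVII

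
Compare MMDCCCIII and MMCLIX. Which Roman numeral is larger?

MMDCCCIII = 2803
MMCLIX = 2159
2803 is larger

MMDCCCIII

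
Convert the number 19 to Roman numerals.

Convert 19 to Roman numerals:
  19 contains 1×10 (X)
  9 contains 1×9 (IX)

XIX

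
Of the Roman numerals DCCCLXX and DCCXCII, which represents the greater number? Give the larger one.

DCCCLXX = 870
DCCXCII = 792
870 is larger

DCCCLXX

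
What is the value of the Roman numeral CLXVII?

CLXVII: C=100, L=50, X=10, V=5, I=1, I=1
100 + 50 + 10 + 5 + 1 + 1 = 167

167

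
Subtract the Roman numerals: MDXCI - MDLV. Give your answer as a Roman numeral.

MDXCI = 1591
MDLV = 1555
1591 - 1555 = 36

XXXVI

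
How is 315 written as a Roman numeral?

Convert 315 to Roman numerals:
  315 contains 3×100 (CCC)
  15 contains 1×10 (X)
  5 contains 1×5 (V)

CCCXV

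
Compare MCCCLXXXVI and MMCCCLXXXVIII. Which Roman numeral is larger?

MCCCLXXXVI = 1386
MMCCCLXXXVIII = 2388
2388 is larger

MMCCCLXXXVIII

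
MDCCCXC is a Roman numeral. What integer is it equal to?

MDCCCXC: M=1000, D=500, C=100, C=100, C=100, XC=90
1000 + 500 + 100 + 100 + 100 + 90 = 1890

1890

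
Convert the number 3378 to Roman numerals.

Convert 3378 to Roman numerals:
  3378 contains 3×1000 (MMM)
  378 contains 3×100 (CCC)
  78 contains 1×50 (L)
  28 contains 2×10 (XX)
  8 contains 1×5 (V)
  3 contains 3×1 (III)

MMMCCCLXXVIII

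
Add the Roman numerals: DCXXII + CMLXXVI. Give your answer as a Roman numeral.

DCXXII = 622
CMLXXVI = 976
622 + 976 = 1598

MDXCVIII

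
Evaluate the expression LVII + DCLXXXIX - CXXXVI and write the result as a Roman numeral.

LVII = 57, DCLXXXIX = 689, CXXXVI = 136
57 + 689 = 746
746 - 136 = 610

DCX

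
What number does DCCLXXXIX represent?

DCCLXXXIX: D=500, C=100, C=100, L=50, X=10, X=10, X=10, IX=9
500 + 100 + 100 + 50 + 10 + 10 + 10 + 9 = 789

789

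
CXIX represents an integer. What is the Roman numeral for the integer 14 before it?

CXIX = 119
119 - 14 = 105

CV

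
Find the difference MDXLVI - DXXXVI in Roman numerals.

MDXLVI = 1546
DXXXVI = 536
1546 - 536 = 1010

MX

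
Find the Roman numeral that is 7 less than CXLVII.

CXLVII = 147
147 - 7 = 140

CXL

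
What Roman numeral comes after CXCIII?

CXCIII = 193, so the next integer is 193 + 1 = 194

CXCIV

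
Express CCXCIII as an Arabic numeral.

CCXCIII: C=100, C=100, XC=90, I=1, I=1, I=1
100 + 100 + 90 + 1 + 1 + 1 = 293

293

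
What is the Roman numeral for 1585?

Convert 1585 to Roman numerals:
  1585 contains 1×1000 (M)
  585 contains 1×500 (D)
  85 contains 1×50 (L)
  35 contains 3×10 (XXX)
  5 contains 1×5 (V)

MDLXXXV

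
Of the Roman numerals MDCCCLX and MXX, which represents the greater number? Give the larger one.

MDCCCLX = 1860
MXX = 1020
1860 is larger

MDCCCLX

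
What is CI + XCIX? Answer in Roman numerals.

CI = 101
XCIX = 99
101 + 99 = 200

CC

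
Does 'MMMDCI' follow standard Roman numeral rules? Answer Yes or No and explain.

'MMMDCI': Check the rules: uses only the symbols I, V, X, L, C, D, M; no symbol is repeated more than three times in a row; V, L and D each appear at most once; no smaller symbol precedes a larger one (values never increase from left to right). Value: M (1000) + M (1000) + M (1000) + D (500) + C (100) + I (1) = 3601. So it is a valid standard Roman numeral.

Yes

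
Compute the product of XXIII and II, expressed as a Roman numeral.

XXIII = 23
II = 2
23 × 2 = 46

XLVI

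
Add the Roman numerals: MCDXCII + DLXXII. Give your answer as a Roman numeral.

MCDXCII = 1492
DLXXII = 572
1492 + 572 = 2064

MMLXIV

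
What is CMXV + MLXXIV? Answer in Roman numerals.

CMXV = 915
MLXXIV = 1074
915 + 1074 = 1989

MCMLXXXIX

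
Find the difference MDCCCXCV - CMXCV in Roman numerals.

MDCCCXCV = 1895
CMXCV = 995
1895 - 995 = 900

CM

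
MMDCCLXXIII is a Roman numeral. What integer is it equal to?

MMDCCLXXIII: M=1000, M=1000, D=500, C=100, C=100, L=50, X=10, X=10, I=1, I=1, I=1
1000 + 1000 + 500 + 100 + 100 + 50 + 10 + 10 + 1 + 1 + 1 = 2773

2773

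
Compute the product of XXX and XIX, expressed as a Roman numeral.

XXX = 30
XIX = 19
30 × 19 = 570

DLXX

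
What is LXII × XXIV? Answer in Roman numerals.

LXII = 62
XXIV = 24
62 × 24 = 1488

MCDLXXXVIII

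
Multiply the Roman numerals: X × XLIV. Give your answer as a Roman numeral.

X = 10
XLIV = 44
10 × 44 = 440

CDXL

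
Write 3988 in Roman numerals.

Convert 3988 to Roman numerals:
  3988 contains 3×1000 (MMM)
  988 contains 1×900 (CM)
  88 contains 1×50 (L)
  38 contains 3×10 (XXX)
  8 contains 1×5 (V)
  3 contains 3×1 (III)

MMMCMLXXXVIII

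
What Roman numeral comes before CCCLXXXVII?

CCCLXXXVII = 387; previous is 386

CCCLXXXVI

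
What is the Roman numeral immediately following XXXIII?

XXXIII = 33; next is 34

XXXIV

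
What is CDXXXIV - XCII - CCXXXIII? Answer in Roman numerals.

CDXXXIV = 434, XCII = 92, CCXXXIII = 233
434 - 92 = 342
342 - 233 = 109

CIX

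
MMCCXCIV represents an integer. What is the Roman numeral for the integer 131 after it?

MMCCXCIV = 2294
2294 + 131 = 2425

MMCDXXV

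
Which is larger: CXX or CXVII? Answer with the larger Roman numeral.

CXX = 120
CXVII = 117
120 is larger

CXX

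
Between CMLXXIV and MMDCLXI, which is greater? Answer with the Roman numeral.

CMLXXIV = 974
MMDCLXI = 2661
2661 is larger

MMDCLXI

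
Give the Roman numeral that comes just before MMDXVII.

MMDXVII = 2517, so the previous integer is 2517 - 1 = 2516

MMDXVI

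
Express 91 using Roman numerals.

Convert 91 to Roman numerals:
  91 contains 1×90 (XC)
  1 contains 1×1 (I)

XCI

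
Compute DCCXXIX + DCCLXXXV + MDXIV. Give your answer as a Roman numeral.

DCCXXIX = 729, DCCLXXXV = 785, MDXIV = 1514
729 + 785 = 1514
1514 + 1514 = 3028

MMMXXVIII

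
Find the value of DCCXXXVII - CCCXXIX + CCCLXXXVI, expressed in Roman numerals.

DCCXXXVII = 737, CCCXXIX = 329, CCCLXXXVI = 386
737 - 329 = 408
408 + 386 = 794

DCCXCIV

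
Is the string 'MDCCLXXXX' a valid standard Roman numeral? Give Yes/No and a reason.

'MDCCLXXXX': More than 3 consecutive X's

No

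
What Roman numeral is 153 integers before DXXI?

DXXI = 521
521 - 153 = 368

CCCLXVIII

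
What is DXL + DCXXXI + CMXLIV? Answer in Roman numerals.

DXL = 540, DCXXXI = 631, CMXLIV = 944
540 + 631 = 1171
1171 + 944 = 2115

MMCXV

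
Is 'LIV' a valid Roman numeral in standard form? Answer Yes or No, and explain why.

'LIV': Check the rules: uses only the symbols I, V, X, L, C, D, M; no symbol is repeated more than three times in a row; V, L and D each appear at most once; the only place a smaller symbol precedes a larger one is the allowed subtractive pair IV, the symbol right after such a pair (if any) is smaller than the pair's first symbol, and otherwise the values never increase from left to right. Value: L (50) + IV (4) = 54. So it is a valid standard Roman numeral.

Yes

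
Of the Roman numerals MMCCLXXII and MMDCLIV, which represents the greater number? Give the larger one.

MMCCLXXII = 2272
MMDCLIV = 2654
2654 is larger

MMDCLIV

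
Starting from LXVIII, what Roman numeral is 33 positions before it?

LXVIII = 68
68 - 33 = 35

XXXV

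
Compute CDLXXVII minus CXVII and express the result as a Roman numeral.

CDLXXVII = 477
CXVII = 117
477 - 117 = 360

CCCLX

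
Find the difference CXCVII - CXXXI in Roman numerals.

CXCVII = 197
CXXXI = 131
197 - 131 = 66

LXVI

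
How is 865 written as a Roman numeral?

Convert 865 to Roman numerals:
  865 contains 1×500 (D)
  365 contains 3×100 (CCC)
  65 contains 1×50 (L)
  15 contains 1×10 (X)
  5 contains 1×5 (V)

DCCCLXV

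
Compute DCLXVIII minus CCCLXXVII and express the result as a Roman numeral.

DCLXVIII = 668
CCCLXXVII = 377
668 - 377 = 291

CCXCI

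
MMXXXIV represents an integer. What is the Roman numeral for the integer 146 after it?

MMXXXIV = 2034
2034 + 146 = 2180

MMCLXXX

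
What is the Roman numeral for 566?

Convert 566 to Roman numerals:
  566 contains 1×500 (D)
  66 contains 1×50 (L)
  16 contains 1×10 (X)
  6 contains 1×5 (V)
  1 contains 1×1 (I)

DLXVI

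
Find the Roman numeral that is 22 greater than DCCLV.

DCCLV = 755
755 + 22 = 777

DCCLXXVII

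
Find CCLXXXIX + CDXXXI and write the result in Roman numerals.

CCLXXXIX = 289
CDXXXI = 431
289 + 431 = 720

DCCXX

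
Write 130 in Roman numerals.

Convert 130 to Roman numerals:
  130 contains 1×100 (C)
  30 contains 3×10 (XXX)

CXXX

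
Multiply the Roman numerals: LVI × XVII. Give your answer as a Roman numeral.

LVI = 56
XVII = 17
56 × 17 = 952

CMLII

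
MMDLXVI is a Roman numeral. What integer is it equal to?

MMDLXVI: M=1000, M=1000, D=500, L=50, X=10, V=5, I=1
1000 + 1000 + 500 + 50 + 10 + 5 + 1 = 2566

2566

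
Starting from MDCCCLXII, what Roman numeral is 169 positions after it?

MDCCCLXII = 1862
1862 + 169 = 2031

MMXXXI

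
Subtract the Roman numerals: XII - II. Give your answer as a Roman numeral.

XII = 12
II = 2
12 - 2 = 10

X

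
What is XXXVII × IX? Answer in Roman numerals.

XXXVII = 37
IX = 9
37 × 9 = 333

CCCXXXIII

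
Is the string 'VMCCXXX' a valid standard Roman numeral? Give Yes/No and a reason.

'VMCCXXX': Invalid subtractive combination: VM

No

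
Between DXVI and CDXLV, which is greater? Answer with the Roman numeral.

DXVI = 516
CDXLV = 445
516 is larger

DXVI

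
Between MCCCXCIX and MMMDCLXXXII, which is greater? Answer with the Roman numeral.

MCCCXCIX = 1399
MMMDCLXXXII = 3682
3682 is larger

MMMDCLXXXII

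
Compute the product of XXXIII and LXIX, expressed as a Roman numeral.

XXXIII = 33
LXIX = 69
33 × 69 = 2277

MMCCLXXVII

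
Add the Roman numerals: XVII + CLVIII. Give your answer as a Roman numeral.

XVII = 17
CLVIII = 158
17 + 158 = 175

CLXXV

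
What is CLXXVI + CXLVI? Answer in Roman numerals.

CLXXVI = 176
CXLVI = 146
176 + 146 = 322

CCCXXII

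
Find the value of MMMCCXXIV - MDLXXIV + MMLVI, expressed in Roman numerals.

MMMCCXXIV = 3224, MDLXXIV = 1574, MMLVI = 2056
3224 - 1574 = 1650
1650 + 2056 = 3706

MMMDCCVI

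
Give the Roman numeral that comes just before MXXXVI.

MXXXVI = 1036, so the previous integer is 1036 - 1 = 1035

MXXXV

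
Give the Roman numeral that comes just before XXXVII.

XXXVII = 37, so the previous integer is 37 - 1 = 36

XXXVI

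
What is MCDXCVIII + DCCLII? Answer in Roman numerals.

MCDXCVIII = 1498
DCCLII = 752
1498 + 752 = 2250

MMCCL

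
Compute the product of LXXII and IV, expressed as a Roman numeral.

LXXII = 72
IV = 4
72 × 4 = 288

CCLXXXVIII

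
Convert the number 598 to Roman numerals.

Convert 598 to Roman numerals:
  598 contains 1×500 (D)
  98 contains 1×90 (XC)
  8 contains 1×5 (V)
  3 contains 3×1 (III)

DXCVIII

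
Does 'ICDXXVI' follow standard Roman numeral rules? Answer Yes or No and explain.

'ICDXXVI': Invalid subtractive combination: IC

No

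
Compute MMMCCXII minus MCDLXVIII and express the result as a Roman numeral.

MMMCCXII = 3212
MCDLXVIII = 1468
3212 - 1468 = 1744

MDCCXLIV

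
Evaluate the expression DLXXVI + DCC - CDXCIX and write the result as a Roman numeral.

DLXXVI = 576, DCC = 700, CDXCIX = 499
576 + 700 = 1276
1276 - 499 = 777

DCCLXXVII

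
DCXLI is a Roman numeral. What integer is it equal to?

DCXLI: D=500, C=100, XL=40, I=1
500 + 100 + 40 + 1 = 641

641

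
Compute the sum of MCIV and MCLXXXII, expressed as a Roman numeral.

MCIV = 1104
MCLXXXII = 1182
1104 + 1182 = 2286

MMCCLXXXVI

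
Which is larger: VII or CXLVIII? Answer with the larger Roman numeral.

VII = 7
CXLVIII = 148
148 is larger

CXLVIII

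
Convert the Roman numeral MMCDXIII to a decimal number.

MMCDXIII: M=1000, M=1000, CD=400, X=10, I=1, I=1, I=1
1000 + 1000 + 400 + 10 + 1 + 1 + 1 = 2413

2413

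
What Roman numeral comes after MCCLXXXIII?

MCCLXXXIII = 1283, so the next integer is 1283 + 1 = 1284

MCCLXXXIV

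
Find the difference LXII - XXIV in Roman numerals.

LXII = 62
XXIV = 24
62 - 24 = 38

XXXVIII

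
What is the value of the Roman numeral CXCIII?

CXCIII: C=100, XC=90, I=1, I=1, I=1
100 + 90 + 1 + 1 + 1 = 193

193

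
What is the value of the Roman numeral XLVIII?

XLVIII: XL=40, V=5, I=1, I=1, I=1
40 + 5 + 1 + 1 + 1 = 48

48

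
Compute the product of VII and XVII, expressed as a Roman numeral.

VII = 7
XVII = 17
7 × 17 = 119

CXIX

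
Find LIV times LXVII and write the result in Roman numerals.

LIV = 54
LXVII = 67
54 × 67 = 3618

MMMDCXVIII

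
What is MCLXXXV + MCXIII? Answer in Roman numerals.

MCLXXXV = 1185
MCXIII = 1113
1185 + 1113 = 2298

MMCCXCVIII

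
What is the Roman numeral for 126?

Convert 126 to Roman numerals:
  126 contains 1×100 (C)
  26 contains 2×10 (XX)
  6 contains 1×5 (V)
  1 contains 1×1 (I)

CXXVI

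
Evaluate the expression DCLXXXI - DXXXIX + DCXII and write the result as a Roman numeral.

DCLXXXI = 681, DXXXIX = 539, DCXII = 612
681 - 539 = 142
142 + 612 = 754

DCCLIV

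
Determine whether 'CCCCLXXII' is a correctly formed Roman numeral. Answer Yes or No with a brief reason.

'CCCCLXXII': More than 3 consecutive C's

No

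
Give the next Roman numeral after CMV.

CMV = 905, so the next integer is 905 + 1 = 906

CMVI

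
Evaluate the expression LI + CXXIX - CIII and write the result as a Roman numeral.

LI = 51, CXXIX = 129, CIII = 103
51 + 129 = 180
180 - 103 = 77

LXXVII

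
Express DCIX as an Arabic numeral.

DCIX: D=500, C=100, IX=9
500 + 100 + 9 = 609

609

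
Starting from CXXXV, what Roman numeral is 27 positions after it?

CXXXV = 135
135 + 27 = 162

CLXII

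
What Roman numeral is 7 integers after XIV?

XIV = 14
14 + 7 = 21

XXI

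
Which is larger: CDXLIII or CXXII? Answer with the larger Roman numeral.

CDXLIII = 443
CXXII = 122
443 is larger

CDXLIII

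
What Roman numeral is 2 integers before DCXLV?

DCXLV = 645
645 - 2 = 643

DCXLIII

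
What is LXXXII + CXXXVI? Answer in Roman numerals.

LXXXII = 82
CXXXVI = 136
82 + 136 = 218

CCXVIII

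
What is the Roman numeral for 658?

Convert 658 to Roman numerals:
  658 contains 1×500 (D)
  158 contains 1×100 (C)
  58 contains 1×50 (L)
  8 contains 1×5 (V)
  3 contains 3×1 (III)

DCLVIII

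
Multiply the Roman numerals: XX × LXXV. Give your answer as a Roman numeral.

XX = 20
LXXV = 75
20 × 75 = 1500

MD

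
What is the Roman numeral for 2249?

Convert 2249 to Roman numerals:
  2249 contains 2×1000 (MM)
  249 contains 2×100 (CC)
  49 contains 1×40 (XL)
  9 contains 1×9 (IX)

MMCCXLIX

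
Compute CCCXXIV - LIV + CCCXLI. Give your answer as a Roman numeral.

CCCXXIV = 324, LIV = 54, CCCXLI = 341
324 - 54 = 270
270 + 341 = 611

DCXI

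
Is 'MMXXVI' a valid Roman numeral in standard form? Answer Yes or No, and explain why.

'MMXXVI': Check the rules: uses only the symbols I, V, X, L, C, D, M; no symbol is repeated more than three times in a row; V, L and D each appear at most once; no smaller symbol precedes a larger one (values never increase from left to right). Value: M (1000) + M (1000) + X (10) + X (10) + V (5) + I (1) = 2026. So it is a valid standard Roman numeral.

Yes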